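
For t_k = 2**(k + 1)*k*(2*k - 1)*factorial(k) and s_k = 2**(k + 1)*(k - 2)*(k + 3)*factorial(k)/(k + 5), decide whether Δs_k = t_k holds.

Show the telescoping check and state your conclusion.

s_(k+1) = 2**(k + 2)*(k - 1)*(k + 4)*factorial(k + 1)/(k + 6)
s_(k+1) − s_k = 2**(k + 1)*(2*k**4 + 17*k**3 + 31*k**2 - 18*k - 4)*factorial(k)/((k + 5)*(k + 6))
(s_(k+1) − s_k) − t_k = -2**(k + 2)*(2*k**3 + 9*k**2 - 6*k + 2)*factorial(k)/((k + 5)*(k + 6))

Invalid: residual -2**(k + 2)*(2*k**3 + 9*k**2 - 6*k + 2)*factorial(k)/((k + 5)*(k + 6)) ≠ 0.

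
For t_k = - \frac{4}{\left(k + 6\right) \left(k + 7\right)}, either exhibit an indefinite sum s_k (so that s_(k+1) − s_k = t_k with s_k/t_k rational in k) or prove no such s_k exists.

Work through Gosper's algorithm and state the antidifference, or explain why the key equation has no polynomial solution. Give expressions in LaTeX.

The ratio is (k + 6)/(k + 8).
Take A(k)=k + 6, B(k)=k + 8, C(k)=1.
Key eq: (k + 6)·f(k+1) = (k + 7)·f(k) + (1).
deg f ≤ 1 (via 1,1,0).
Match coefficients ⇒ f(k) = k/6.
R(k) = B(k−1)·f(k)/C(k) = k*(k + 7)/6; s_k = R·t_k = -2*k/(3*k + 18).
s_(k+1) − s_k = -4/(k**2 + 13*k + 42) = t_k.

s_k = - \frac{2 k}{3 k + 18}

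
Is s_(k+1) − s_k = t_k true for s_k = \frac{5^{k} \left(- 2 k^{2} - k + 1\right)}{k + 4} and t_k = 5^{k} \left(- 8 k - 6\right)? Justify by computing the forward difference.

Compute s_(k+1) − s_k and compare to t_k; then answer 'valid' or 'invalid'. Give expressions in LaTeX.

s_(k+1) = 5**(k + 1)*(-k - 2*(k + 1)**2)/(k + 5)
s_(k+1) − s_k = 5**k*(-8*k**3 - 54*k**2 - 106*k - 45)/(k**2 + 9*k + 20)
(s_(k+1) − s_k) − t_k = 5**k*(24*k**2 + 108*k + 75)/(k**2 + 9*k + 20)

Invalid: residual \frac{5^{k} \left(24 k^{2} + 108 k + 75\right)}{k^{2} + 9 k + 20} ≠ 0.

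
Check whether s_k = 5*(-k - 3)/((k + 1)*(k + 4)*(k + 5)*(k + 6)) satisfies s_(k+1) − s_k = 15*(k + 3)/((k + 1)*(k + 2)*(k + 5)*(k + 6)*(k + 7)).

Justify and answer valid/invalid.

Invalid: residual 10*(-2*k - 5)/(k**6 + 25*k**5 + 247*k**4 + 1219*k**3 + 3112*k**2 + 3796*k + 1680) ≠ 0.

s_(k+1) = 5*(-k - 4)/((k + 2)*(k + 5)*(k + 6)*(k + 7))
s_(k+1) − s_k = 5*(3*k**2 + 17*k + 26)/(k**6 + 25*k**5 + 247*k**4 + 1219*k**3 + 3112*k**2 + 3796*k + 1680)
(s_(k+1) − s_k) − t_k = 10*(-2*k - 5)/(k**6 + 25*k**5 + 247*k**4 + 1219*k**3 + 3112*k**2 + 3796*k + 1680)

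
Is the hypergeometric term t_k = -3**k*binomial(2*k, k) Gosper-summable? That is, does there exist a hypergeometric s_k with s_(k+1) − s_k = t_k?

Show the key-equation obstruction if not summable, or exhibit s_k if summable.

Compute t_(k+1)/t_k: get 6*(2*k + 1)/(k + 1).
Take A(k)=12*k + 6, B(k)=k + 1, C(k)=1.
Solve (12*k + 6)·f(k+1) − (k)·f(k) = 1.
Degrees (1,1,0) ⇒ d ≤ -1.
d = -1 < 0 ⇒ no nonzero polynomial f; not summable.

No — t_k has no hypergeometric antidifference.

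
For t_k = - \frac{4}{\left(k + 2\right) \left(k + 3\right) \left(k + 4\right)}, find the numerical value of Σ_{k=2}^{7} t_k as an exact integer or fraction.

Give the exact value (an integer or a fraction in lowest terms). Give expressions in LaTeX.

t_(k+1)/t_k = (k + 2)/(k + 5).
A = k + 2, B = k + 5, C = 1.
f must satisfy (k + 2)·f(k+1) − (k + 4)·f(k) = 1.
deg f ≤ 2 (via 1,1,0).
A polynomial solution: f(k) = k*(k + 5)/12.
Then R = B(k−1)f/C = k*(k + 4)*(k + 5)/12, so s_k = R(k)·t_k = k*(-k - 5)/(3*(k + 2)*(k + 3)).
s_(k+1) − s_k = -4/(k**3 + 9*k**2 + 26*k + 24) = t_k.
Telescoping: Σ = s_(8) − s_(2) = -52/165 − (-7/30) = -9/110.

Σ = -9/110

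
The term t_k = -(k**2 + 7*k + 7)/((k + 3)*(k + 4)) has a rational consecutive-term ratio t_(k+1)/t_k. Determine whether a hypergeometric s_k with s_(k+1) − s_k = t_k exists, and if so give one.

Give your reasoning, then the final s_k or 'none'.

r(k) = (k + 3)*(7*k + (k + 1)**2 + 14)/((k + 5)*(k**2 + 7*k + 7)) after simplifying.
A = k + 3, B = k + 5, C = k**2 + 7*k + 7.
Need (k + 3)·f(k+1) − (k + 4)·f(k) = k**2 + 7*k + 7.
d = 2 from the (1,1,2) case.
Solve for f: f(k) = k*(3*k + 4)/3 (degree 2 ≤ 2).
R(k) = B(k−1)·f(k)/C(k) = k*(k + 4)*(3*k + 4)/(3*(k**2 + 7*k + 7)); s_k = R·t_k = k*(-3*k - 4)/(3*(k + 3)).
s_(k+1) − s_k = (-k**2 - 7*k - 7)/(k**2 + 7*k + 12) = t_k.

s_k = k*(-3*k - 4)/(3*(k + 3))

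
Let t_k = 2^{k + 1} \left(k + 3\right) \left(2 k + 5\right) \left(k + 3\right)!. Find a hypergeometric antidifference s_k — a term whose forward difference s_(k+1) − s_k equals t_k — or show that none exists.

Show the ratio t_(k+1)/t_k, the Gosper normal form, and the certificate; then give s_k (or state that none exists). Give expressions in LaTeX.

The ratio is (k + 4)**2*(4*k + 14)/((k + 3)*(2*k + 5)).
A = 2*k + 8, B = 1, C = k**2 + 11*k/2 + 15/2.
Need (2*k + 8)·f(k+1) − (1)·f(k) = k**2 + 11*k/2 + 15/2.
Bound: deg f ≤ 1.
Match coefficients ⇒ f(k) = (k + 1)/2.
R(k) = B(k−1)·f(k)/C(k) = (k + 1)/((k + 3)*(2*k + 5)); s_k = R·t_k = 2**(k + 1)*(k + 1)*factorial(k + 3).
s_(k+1) − s_k = 2**(k + 1)*(k + 3)*(2*k + 5)*factorial(k + 3) = t_k.

s_k = 2^{k + 1} \left(k + 1\right) \left(k + 3\right)!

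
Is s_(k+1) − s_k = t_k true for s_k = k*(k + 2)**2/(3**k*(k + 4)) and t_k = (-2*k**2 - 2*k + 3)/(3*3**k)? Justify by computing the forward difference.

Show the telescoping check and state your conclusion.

Invalid: residual 2*(2*k**3 + 13*k**2 + 11*k - 12)/(3*3**k*(k**2 + 9*k + 20)) ≠ 0.

s_(k+1) = (k + 1)*(k + 3)**2/(3*3**k*(k + 5))
s_(k+1) − s_k = (-2*k**4 - 16*k**3 - 29*k**2 + 9*k + 36)/(3*3**k*(k**2 + 9*k + 20))
(s_(k+1) − s_k) − t_k = 2*(2*k**3 + 13*k**2 + 11*k - 12)/(3*3**k*(k**2 + 9*k + 20))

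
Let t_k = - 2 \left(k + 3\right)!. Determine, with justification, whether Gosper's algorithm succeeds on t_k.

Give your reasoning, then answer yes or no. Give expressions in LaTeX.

Compute t_(k+1)/t_k: get k + 4.
Factor: A=k + 4; B=1; C=1.
f must satisfy (k + 4)·f(k+1) − (1)·f(k) = 1.
deg f ≤ -1 (via 1,0,0).
deg f ≤ -1 is impossible — no certificate.

No; the degree bound rules out any f.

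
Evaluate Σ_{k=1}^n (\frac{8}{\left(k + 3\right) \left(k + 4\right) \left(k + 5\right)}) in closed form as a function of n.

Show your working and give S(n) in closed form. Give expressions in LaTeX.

S(n) = \frac{n \left(n + 9\right)}{5 \left(n^{2} + 9 n + 20\right)}

Step 1: r(k) = (k + 3)/(k + 6).
A = k + 3, B = k + 6, C = 1.
Solve (k + 3)·f(k+1) − (k + 5)·f(k) = 1.
Degrees (1,1,0) ⇒ d ≤ 2.
Solving with deg f ≤ 2: f(k) = k*(k + 7)/24.
Then R = B(k−1)f/C = k*(k + 5)*(k + 7)/24, so s_k = R(k)·t_k = k*(k + 7)/(3*(k + 3)*(k + 4)).
Δs = 8/(k**3 + 12*k**2 + 47*k + 60), as required.
s_(n+1) = (n**2 + 9*n + 8)/(3*(n**2 + 9*n + 20)) and s_(1) = 2/15, so S(n) = n*(n + 9)/(5*(n**2 + 9*n + 20)).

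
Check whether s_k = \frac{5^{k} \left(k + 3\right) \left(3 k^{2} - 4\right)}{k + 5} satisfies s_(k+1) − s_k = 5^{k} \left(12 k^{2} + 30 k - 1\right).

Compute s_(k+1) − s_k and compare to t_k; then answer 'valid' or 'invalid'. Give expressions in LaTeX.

s_(k+1) = 5**(k + 1)*(k + 4)*(3*(k + 1)**2 - 4)/(k + 6)
s_(k+1) − s_k = 5**k*(12*k**4 + 138*k**3 + 515*k**2 + 591*k - 28)/(k**2 + 11*k + 30)
(s_(k+1) − s_k) − t_k = 5**k*(-24*k**3 - 174*k**2 - 298*k + 2)/(k**2 + 11*k + 30)

Invalid: residual \frac{5^{k} \left(- 24 k^{3} - 174 k^{2} - 298 k + 2\right)}{k^{2} + 11 k + 30} ≠ 0.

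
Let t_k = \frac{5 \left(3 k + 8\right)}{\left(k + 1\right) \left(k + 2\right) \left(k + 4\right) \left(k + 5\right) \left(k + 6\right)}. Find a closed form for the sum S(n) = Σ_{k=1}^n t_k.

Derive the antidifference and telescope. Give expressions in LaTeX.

r(k) = (k + 1)*(k + 4)*(3*k + 11)/((k + 3)*(k + 7)*(3*k + 8)) after simplifying.
Take A(k)=k + 1, B(k)=k + 7, C(k)=k**2 + 17*k/3 + 8.
f must satisfy (k + 1)·f(k+1) − (k + 6)·f(k) = k**2 + 17*k/3 + 8.
From deg A=1, deg B=1, deg C=2: d=5.
Coefficient equations give f(k) = k*(k + 2)*(k + 3)*(k**2 + 10*k + 29)/60.
Get s_k = R·t_k = k*(k**2 + 10*k + 29)/(4*(k**3 + 10*k**2 + 29*k + 20)) with R(k) = B(k−1)f(k)/C(k) = k*(k + 2)*(k + 6)*(k**2 + 10*k + 29)/(20*(3*k + 8)).
Verify: 5*(3*k + 8)/(k**5 + 18*k**4 + 121*k**3 + 372*k**2 + 508*k + 240) matches t_k.
Σ_(k=1)^n t_k = s_(n+1) − s_(1) = ((n**3 + 13*n**2 + 52*n + 40)/(4*(n**3 + 13*n**2 + 52*n + 60))) − (1/6), i.e. n*(n**2 + 13*n + 52)/(12*(n**3 + 13*n**2 + 52*n + 60)).

S(n) = \frac{n \left(n^{2} + 13 n + 52\right)}{12 \left(n^{3} + 13 n^{2} + 52 n + 60\right)}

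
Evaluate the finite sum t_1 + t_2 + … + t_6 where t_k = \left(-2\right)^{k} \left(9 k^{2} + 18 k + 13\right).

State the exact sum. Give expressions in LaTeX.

The ratio is 2*(-9*k**2 - 36*k - 40)/(9*k**2 + 18*k + 13).
Take A(k)=-2, B(k)=1, C(k)=k**2 + 2*k + 13/9.
Solve (-2)·f(k+1) − (1)·f(k) = k**2 + 2*k + 13/9.
d = 2 from the (0,0,2) case.
Coefficient equations give f(k) = -(3*k**2 + 2*k + 1)/9.
Then R = B(k−1)f/C = -(3*k**2 + 2*k + 1)/(9*k**2 + 18*k + 13), so s_k = R(k)·t_k = (-2)**k*(-3*k**2 - 2*k - 1).
s_(k+1) − s_k = (-2)**k*(9*k**2 + 18*k + 13) = t_k.
Telescoping: Σ = s_(7) − s_(1) = 20736 − (12) = 20724.

Σ = 20724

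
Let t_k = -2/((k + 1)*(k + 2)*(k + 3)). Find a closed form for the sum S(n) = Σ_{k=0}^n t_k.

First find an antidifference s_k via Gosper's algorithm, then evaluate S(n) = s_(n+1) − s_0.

Step 1: r(k) = (k + 1)/(k + 4).
Normal form (A,B,C) = (k + 1, k + 4, 1).
Key eq: (k + 1)·f(k+1) = (k + 3)·f(k) + (1).
d = 2 from the (1,1,0) case.
A polynomial solution: f(k) = k*(k + 3)/4.
Certificate R = B(k−1)f/C = k*(k + 3)**2/4 gives s_k = k*(-k - 3)/(2*(k + 1)*(k + 2)).
Δs = -2/(k**3 + 6*k**2 + 11*k + 6), as required.
Telescope: S(n) = s_(n+1) − s_(0) = (-n**2 - 5*n - 4)/(2*(n**2 + 5*n + 6)) − (0) = (-n**2 - 5*n - 4)/(2*(n**2 + 5*n + 6)).

S(n) = (-n**2 - 5*n - 4)/(2*(n**2 + 5*n + 6))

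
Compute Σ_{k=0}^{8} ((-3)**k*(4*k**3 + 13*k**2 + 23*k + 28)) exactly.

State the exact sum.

Σ = 16376260

Compute t_(k+1)/t_k: get 3*(-4*k**3 - 25*k**2 - 61*k - 68)/(4*k**3 + 13*k**2 + 23*k + 28).
Factor: A=-3; B=1; C=k**3 + 13*k**2/4 + 23*k/4 + 7.
f must satisfy (-3)·f(k+1) − (1)·f(k) = k**3 + 13*k**2/4 + 23*k/4 + 7.
Degrees (0,0,3) ⇒ d ≤ 3.
Coefficient equations give f(k) = -(k**3 + k**2 + 2*k + 4)/4.
Get s_k = R·t_k = (-3)**k*(-k**3 - k**2 - 2*k - 4) with R(k) = B(k−1)f(k)/C(k) = -(k**3 + k**2 + 2*k + 4)/(4*k**3 + 13*k**2 + 23*k + 28).
s_(k+1) − s_k = (-3)**k*(4*k**3 + 13*k**2 + 23*k + 28) = t_k.
Evaluate s at k=9 and k=0: 16376256 and -4; difference 16376260.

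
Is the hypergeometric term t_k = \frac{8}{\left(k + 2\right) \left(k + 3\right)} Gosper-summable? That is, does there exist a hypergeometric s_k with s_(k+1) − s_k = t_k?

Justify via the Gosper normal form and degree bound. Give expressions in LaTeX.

Ratio r(k) = (k + 2)/(k + 4).
Gosper form: A/B · C(k+1)/C(k) with A=k + 2, B=k + 4, C=1.
Need (k + 2)·f(k+1) − (k + 3)·f(k) = 1.
Degrees (1,1,0) ⇒ d ≤ 1.
A polynomial solution: f(k) = k/2.
R(k) = B(k−1)·f(k)/C(k) = k*(k + 3)/2; s_k = R·t_k = 4*k/(k + 2).
Verify: 8/(k**2 + 5*k + 6) matches t_k.

Yes. s_k = \frac{4 k}{k + 2}.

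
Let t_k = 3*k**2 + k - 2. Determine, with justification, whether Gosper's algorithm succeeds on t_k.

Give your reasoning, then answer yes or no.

Compute t_(k+1)/t_k: get (k + 3*(k + 1)**2 - 1)/(3*k**2 + k - 2).
Take A(k)=1, B(k)=1, C(k)=k**2 + k/3 - 2/3.
Need (1)·f(k+1) − (1)·f(k) = k**2 + k/3 - 2/3.
Bound: deg f ≤ 3.
Coefficient equations give f(k) = k*(k - 2)*(k + 1)/3.
Then R = B(k−1)f/C = k*(k - 2)/(3*k - 2), so s_k = R(k)·t_k = k*(k**2 - k - 2).
Verify: 3*k**2 + k - 2 matches t_k.

Yes. s_k = k*(k**2 - k - 2).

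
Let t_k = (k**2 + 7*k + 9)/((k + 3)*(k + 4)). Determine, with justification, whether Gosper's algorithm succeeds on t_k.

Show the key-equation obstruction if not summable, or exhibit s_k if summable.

Yes. s_k = k*(k + 2)/(k + 3).

The ratio is (k + 3)*(7*k + (k + 1)**2 + 16)/((k + 5)*(k**2 + 7*k + 9)).
Normal form (A,B,C) = (k + 3, k + 5, k**2 + 7*k + 9).
f must satisfy (k + 3)·f(k+1) − (k + 4)·f(k) = k**2 + 7*k + 9.
deg f ≤ 2 (via 1,1,2).
Coefficient equations give f(k) = k*(k + 2).
Get s_k = R·t_k = k*(k + 2)/(k + 3) with R(k) = B(k−1)f(k)/C(k) = k*(k + 2)*(k + 4)/(k**2 + 7*k + 9).
Δs = (k**2 + 7*k + 9)/(k**2 + 7*k + 12), as required.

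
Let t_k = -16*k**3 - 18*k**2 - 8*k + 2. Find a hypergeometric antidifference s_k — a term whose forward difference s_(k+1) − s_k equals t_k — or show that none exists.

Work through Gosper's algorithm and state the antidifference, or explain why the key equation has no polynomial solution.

Ratio r(k) = (8*k**3 + 33*k**2 + 46*k + 20)/(8*k**3 + 9*k**2 + 4*k - 1).
Take A(k)=1, B(k)=1, C(k)=k**3 + 9*k**2/8 + k/2 - 1/8.
Set up (1)·f(k+1) − (1)·f(k) − (k**3 + 9*k**2/8 + k/2 - 1/8) = 0.
d = 4 from the (0,0,3) case.
Solving with deg f ≤ 4: f(k) = k*(4*k**3 - 2*k**2 - k - 3)/16.
R(k) = B(k−1)·f(k)/C(k) = k*(4*k**3 - 2*k**2 - k - 3)/(2*(8*k**3 + 9*k**2 + 4*k - 1)); s_k = R·t_k = k*(-4*k**3 + 2*k**2 + k + 3).
s_(k+1) − s_k = -16*k**3 - 18*k**2 - 8*k + 2 = t_k.

s_k = k*(-4*k**3 + 2*k**2 + k + 3)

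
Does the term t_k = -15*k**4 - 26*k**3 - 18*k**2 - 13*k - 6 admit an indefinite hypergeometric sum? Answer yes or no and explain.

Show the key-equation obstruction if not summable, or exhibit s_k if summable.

Yes. s_k = k*(-3*k**4 + k**3 + 2*k**2 - 4*k - 2).

Step 1: r(k) = (15*k**4 + 86*k**3 + 186*k**2 + 187*k + 78)/(15*k**4 + 26*k**3 + 18*k**2 + 13*k + 6).
A = 1, B = 1, C = k**4 + 26*k**3/15 + 6*k**2/5 + 13*k/15 + 2/5.
Key eq: (1)·f(k+1) = (1)·f(k) + (k**4 + 26*k**3/15 + 6*k**2/5 + 13*k/15 + 2/5).
Degrees (0,0,4) ⇒ d ≤ 5.
Match coefficients ⇒ f(k) = k*(k + 1)*(3*k**3 - 4*k**2 + 2*k + 2)/15.
Get s_k = R·t_k = k*(-3*k**4 + k**3 + 2*k**2 - 4*k - 2) with R(k) = B(k−1)f(k)/C(k) = k*(3*k**3 - 4*k**2 + 2*k + 2)/(15*k**3 + 11*k**2 + 7*k + 6).
Check: Δs_k = -15*k**4 - 26*k**3 - 18*k**2 - 13*k - 6. ✓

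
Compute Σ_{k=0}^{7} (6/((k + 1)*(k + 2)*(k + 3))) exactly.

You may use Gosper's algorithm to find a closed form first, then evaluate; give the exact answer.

Σ = 22/15

Ratio r(k) = (k + 1)/(k + 4).
Take A(k)=k + 1, B(k)=k + 4, C(k)=1.
Need (k + 1)·f(k+1) − (k + 3)·f(k) = 1.
Bound: deg f ≤ 2.
Coefficient equations give f(k) = k*(k + 3)/4.
So s_k = (B(k−1)f/C)·t_k = (k*(k + 3)**2/4)·t_k = 3*k*(k + 3)/(2*(k + 1)*(k + 2)).
Verify: 6/(k**3 + 6*k**2 + 11*k + 6) matches t_k.
Sum = s_(8) − s_(0); s_(8) = 22/15, s_(0) = 0 ⇒ 22/15.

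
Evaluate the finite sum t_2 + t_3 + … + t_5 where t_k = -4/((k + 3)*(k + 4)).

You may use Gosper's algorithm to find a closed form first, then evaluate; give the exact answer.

The ratio is (k + 3)/(k + 5).
So A=k + 3 and B=k + 5, with C=1.
Need (k + 3)·f(k+1) − (k + 4)·f(k) = 1.
Degrees (1,1,0) ⇒ d ≤ 1.
Solving with deg f ≤ 1: f(k) = k/3.
So s_k = (B(k−1)f/C)·t_k = (k*(k + 4)/3)·t_k = -4*k/(3*k + 9).
s_(k+1) − s_k = -4/(k**2 + 7*k + 12) = t_k.
Telescoping: Σ = s_(6) − s_(2) = -8/9 − (-8/15) = -16/45.

Σ = -16/45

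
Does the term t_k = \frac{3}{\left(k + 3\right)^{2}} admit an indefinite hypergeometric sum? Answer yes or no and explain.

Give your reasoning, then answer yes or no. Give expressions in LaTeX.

Step 1: r(k) = (k + 3)**2/(k + 4)**2.
Gosper form: A/B · C(k+1)/C(k) with A=k**2 + 6*k + 9, B=k**2 + 8*k + 16, C=1.
f must satisfy (k**2 + 6*k + 9)·f(k+1) − (k**2 + 6*k + 9)·f(k) = 1.
Degrees (2,2,0) ⇒ d ≤ 0.
Put f(k) = c0: A·f(k+1) − B(k−1)·f(k) − C = -1; need -1 = 0 — inconsistent ⇒ no f, not summable.

No — key equation has no polynomial f.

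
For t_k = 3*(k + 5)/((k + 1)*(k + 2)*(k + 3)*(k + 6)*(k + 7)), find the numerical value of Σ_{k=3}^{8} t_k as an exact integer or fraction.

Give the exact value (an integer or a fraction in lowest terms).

Σ = 49/9900

r(k) = (k + 1)*(k + 6)**2/((k + 4)*(k + 5)*(k + 8)) after simplifying.
Factor: A=k + 1; B=k + 8; C=k**3 + 14*k**2 + 65*k + 100.
Key eq: (k + 1)·f(k+1) = (k + 7)·f(k) + (k**3 + 14*k**2 + 65*k + 100).
From deg A=1, deg B=1, deg C=3: d=6.
A polynomial solution: f(k) = k*(k + 3)*(k + 4)**2*(k + 5)**2/36.
So s_k = (B(k−1)f/C)·t_k = (k*(k + 3)*(k + 4)*(k + 7)/36)·t_k = k*(k**2 + 9*k + 20)/(12*(k**3 + 9*k**2 + 20*k + 12)).
Check: Δs_k = 3*(k + 5)/(k**5 + 19*k**4 + 131*k**3 + 401*k**2 + 540*k + 252). ✓
Sum = s_(9) − s_(3); s_(9) = 91/1100, s_(3) = 7/90 ⇒ 49/9900.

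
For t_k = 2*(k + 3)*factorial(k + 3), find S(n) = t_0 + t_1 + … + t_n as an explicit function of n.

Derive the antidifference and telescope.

S(n) = 2*factorial(n + 4) - 12

t_(k+1)/t_k = (k + 4)**2/(k + 3).
Factor: A=k + 4; B=1; C=k + 3.
Solve (k + 4)·f(k+1) − (1)·f(k) = k + 3.
Degrees (1,0,1) ⇒ d ≤ 0.
A polynomial solution: f(k) = 1.
Then R = B(k−1)f/C = 1/(k + 3), so s_k = R(k)·t_k = 2*factorial(k + 3).
s_(k+1) − s_k = 2*(k + 3)*factorial(k + 3) = t_k.
Telescope: S(n) = s_(n+1) − s_(0) = 2*factorial(n + 4) − (12) = 2*factorial(n + 4) - 12.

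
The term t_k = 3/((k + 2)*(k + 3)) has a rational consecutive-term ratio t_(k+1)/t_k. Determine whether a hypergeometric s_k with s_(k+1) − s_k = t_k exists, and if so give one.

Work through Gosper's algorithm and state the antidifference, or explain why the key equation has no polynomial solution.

s_k = 3*k/(2*(k + 2))

r(k) = (k + 2)/(k + 4) after simplifying.
So A=k + 2 and B=k + 4, with C=1.
Set up (k + 2)·f(k+1) − (k + 3)·f(k) − (1) = 0.
Bound: deg f ≤ 1.
Coefficient equations give f(k) = k/2.
Then R = B(k−1)f/C = k*(k + 3)/2, so s_k = R(k)·t_k = 3*k/(2*(k + 2)).
s_(k+1) − s_k = 3/(k**2 + 5*k + 6) = t_k.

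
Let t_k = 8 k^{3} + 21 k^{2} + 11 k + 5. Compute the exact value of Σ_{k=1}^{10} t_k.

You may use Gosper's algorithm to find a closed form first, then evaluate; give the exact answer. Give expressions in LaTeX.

Compute t_(k+1)/t_k: get (8*k**3 + 45*k**2 + 77*k + 45)/(8*k**3 + 21*k**2 + 11*k + 5).
A = 1, B = 1, C = k**3 + 21*k**2/8 + 11*k/8 + 5/8.
Need (1)·f(k+1) − (1)·f(k) = k**3 + 21*k**2/8 + 11*k/8 + 5/8.
Degrees (0,0,3) ⇒ d ≤ 4.
Coefficient equations give f(k) = k*(2*k**3 + 3*k**2 - 3*k + 3)/8.
Certificate R = B(k−1)f/C = k*(2*k**3 + 3*k**2 - 3*k + 3)/(8*k**3 + 21*k**2 + 11*k + 5) gives s_k = k*(2*k**3 + 3*k**2 - 3*k + 3).
s_(k+1) − s_k = 8*k**3 + 21*k**2 + 11*k + 5 = t_k.
Telescoping: Σ = s_(11) − s_(1) = 32945 − (5) = 32940.

Σ = 32940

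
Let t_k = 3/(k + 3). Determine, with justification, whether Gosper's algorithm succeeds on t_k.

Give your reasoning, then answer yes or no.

Compute t_(k+1)/t_k: get (k + 3)/(k + 4).
Gosper form: A/B · C(k+1)/C(k) with A=k + 3, B=k + 4, C=1.
Key eq: (k + 3)·f(k+1) = (k + 3)·f(k) + (1).
Bound: deg f ≤ 0.
Put f(k) = c0: A·f(k+1) − B(k−1)·f(k) − C = -1; need -1 = 0 — inconsistent ⇒ no f, not summable.

No — t_k has no hypergeometric antidifference.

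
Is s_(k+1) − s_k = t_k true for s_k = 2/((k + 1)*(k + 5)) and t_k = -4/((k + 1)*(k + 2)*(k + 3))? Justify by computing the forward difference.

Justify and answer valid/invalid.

s_(k+1) = 2/((k + 2)*(k + 6))
s_(k+1) − s_k = 2*(-2*k - 7)/(k**4 + 14*k**3 + 65*k**2 + 112*k + 60)
(s_(k+1) − s_k) − t_k = 6*(3*k + 13)/(k**5 + 17*k**4 + 107*k**3 + 307*k**2 + 396*k + 180)

Invalid: residual 6*(3*k + 13)/(k**5 + 17*k**4 + 107*k**3 + 307*k**2 + 396*k + 180) ≠ 0.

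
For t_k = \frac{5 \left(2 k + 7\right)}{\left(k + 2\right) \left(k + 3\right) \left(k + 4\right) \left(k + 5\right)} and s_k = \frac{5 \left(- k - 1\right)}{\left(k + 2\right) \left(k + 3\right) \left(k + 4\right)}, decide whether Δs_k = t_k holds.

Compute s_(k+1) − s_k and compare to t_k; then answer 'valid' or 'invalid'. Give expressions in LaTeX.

Invalid: residual - \frac{30}{k^{4} + 14 k^{3} + 71 k^{2} + 154 k + 120} ≠ 0.

s_(k+1) = 5*(-k - 2)/((k + 3)*(k + 4)*(k + 5))
s_(k+1) − s_k = 5*(2*k + 1)/(k**4 + 14*k**3 + 71*k**2 + 154*k + 120)
(s_(k+1) − s_k) − t_k = -30/(k**4 + 14*k**3 + 71*k**2 + 154*k + 120)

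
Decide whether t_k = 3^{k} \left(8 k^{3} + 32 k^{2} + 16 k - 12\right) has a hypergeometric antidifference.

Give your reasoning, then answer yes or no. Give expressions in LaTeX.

Yes. s_k = 3^{k} \left(4 k^{3} - 2 k^{2} - 4 k - 3\right).

r(k) = 3*(2*k**3 + 14*k**2 + 26*k + 11)/(2*k**3 + 8*k**2 + 4*k - 3) after simplifying.
Take A(k)=3, B(k)=1, C(k)=k**3 + 4*k**2 + 2*k - 3/2.
f must satisfy (3)·f(k+1) − (1)·f(k) = k**3 + 4*k**2 + 2*k - 3/2.
d = 3 from the (0,0,3) case.
Solving with deg f ≤ 3: f(k) = (2*k - 3)*(2*k**2 + 2*k + 1)/8.
R(k) = B(k−1)·f(k)/C(k) = (2*k - 3)*(2*k**2 + 2*k + 1)/(4*(2*k**3 + 8*k**2 + 4*k - 3)); s_k = R·t_k = 3**k*(4*k**3 - 2*k**2 - 4*k - 3).
Verify: 3**k*(8*k**3 + 32*k**2 + 16*k - 12) matches t_k.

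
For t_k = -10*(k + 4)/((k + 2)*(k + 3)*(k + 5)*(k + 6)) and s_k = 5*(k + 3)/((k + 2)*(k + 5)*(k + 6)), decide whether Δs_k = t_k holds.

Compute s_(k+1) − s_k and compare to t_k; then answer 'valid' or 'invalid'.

Invalid: residual 15*(3*k + 11)/(k**5 + 23*k**4 + 203*k**3 + 853*k**2 + 1692*k + 1260) ≠ 0.

s_(k+1) = 5*(k + 4)/((k + 3)*(k + 6)*(k + 7))
s_(k+1) − s_k = 5*(-2*k**2 - 13*k - 23)/(k**5 + 23*k**4 + 203*k**3 + 853*k**2 + 1692*k + 1260)
(s_(k+1) − s_k) − t_k = 15*(3*k + 11)/(k**5 + 23*k**4 + 203*k**3 + 853*k**2 + 1692*k + 1260)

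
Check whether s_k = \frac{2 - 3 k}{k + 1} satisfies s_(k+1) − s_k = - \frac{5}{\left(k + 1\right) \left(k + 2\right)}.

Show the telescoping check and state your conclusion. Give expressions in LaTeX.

s_(k+1) = (-3*k - 1)/(k + 2)
s_(k+1) − s_k = -5/(k**2 + 3*k + 2)
(s_(k+1) − s_k) − t_k = 0

Valid: the claim telescopes to t_k.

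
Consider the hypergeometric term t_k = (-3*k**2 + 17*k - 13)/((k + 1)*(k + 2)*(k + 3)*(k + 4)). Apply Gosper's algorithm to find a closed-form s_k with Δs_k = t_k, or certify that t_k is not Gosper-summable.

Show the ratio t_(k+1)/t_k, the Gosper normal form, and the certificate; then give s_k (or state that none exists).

r(k) = -(k + 1)*(17*k - 3*(k + 1)**2 + 4)/((k + 5)*(3*k**2 - 17*k + 13)) after simplifying.
Normal form (A,B,C) = (k + 1, k + 5, k**2 - 17*k/3 + 13/3).
Set up (k + 1)·f(k+1) − (k + 4)·f(k) − (k**2 - 17*k/3 + 13/3) = 0.
From deg A=1, deg B=1, deg C=2: d=3.
Solve for f: f(k) = k*(2*k**2 + 3*k + 34)/9 (degree 3 ≤ 3).
R(k) = B(k−1)·f(k)/C(k) = k*(k + 4)*(2*k**2 + 3*k + 34)/(3*(3*k**2 - 17*k + 13)); s_k = R·t_k = k*(-2*k**2 - 3*k - 34)/(3*(k + 1)*(k + 2)*(k + 3)).
s_(k+1) − s_k = (-3*k**2 + 17*k - 13)/(k**4 + 10*k**3 + 35*k**2 + 50*k + 24) = t_k.

s_k = k*(-2*k**2 - 3*k - 34)/(3*(k + 1)*(k + 2)*(k + 3))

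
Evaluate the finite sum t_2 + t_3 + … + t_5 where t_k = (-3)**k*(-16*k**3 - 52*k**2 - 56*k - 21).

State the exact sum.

Σ = 730044

r(k) = 3*(-16*k**3 - 100*k**2 - 208*k - 145)/(16*k**3 + 52*k**2 + 56*k + 21) after simplifying.
Take A(k)=-3, B(k)=1, C(k)=k**3 + 13*k**2/4 + 7*k/2 + 21/16.
Key eq: (-3)·f(k+1) = (1)·f(k) + (k**3 + 13*k**2/4 + 7*k/2 + 21/16).
Bound: deg f ≤ 3.
A polynomial solution: f(k) = -k*(4*k**2 + 4*k - 1)/16.
So s_k = (B(k−1)f/C)·t_k = (-k*(4*k**2 + 4*k - 1)/((2*k + 3)*(8*k**2 + 14*k + 7)))·t_k = (-3)**k*k*(4*k**2 + 4*k - 1).
Verify: (-3)**k*(-16*k**3 - 52*k**2 - 56*k - 21) matches t_k.
Telescoping: Σ = s_(6) − s_(2) = 730458 − (414) = 730044.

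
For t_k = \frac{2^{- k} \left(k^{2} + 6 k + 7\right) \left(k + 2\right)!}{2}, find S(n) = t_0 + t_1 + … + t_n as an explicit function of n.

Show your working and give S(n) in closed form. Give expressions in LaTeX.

Ratio r(k) = (k + 3)*(6*k + (k + 1)**2 + 13)/(2*(k**2 + 6*k + 7)).
Gosper form: A/B · C(k+1)/C(k) with A=k/2 + 3/2, B=1, C=k**2 + 6*k + 7.
Need (k/2 + 3/2)·f(k+1) − (1)·f(k) = k**2 + 6*k + 7.
Degrees (1,0,2) ⇒ d ≤ 1.
A polynomial solution: f(k) = 2*(k + 4).
So s_k = (B(k−1)f/C)·t_k = (2*(k + 4)/(k**2 + 6*k + 7))·t_k = (k + 4)*factorial(k + 2)/2**k.
Check: Δs_k = (k**2 + 6*k + 7)*factorial(k + 2)/(2*2**k). ✓
Evaluate: s_(n+1) = 2**(-n - 1)*(n + 5)*factorial(n + 3); subtract s_(0) = 8 ⇒ S(n) = -8 + n*factorial(n + 3)/(2*2**n) + 5*factorial(n + 3)/(2*2**n).

S(n) = -8 + \frac{2^{- n} n \left(n + 3\right)!}{2} + \frac{5 \cdot 2^{- n} \left(n + 3\right)!}{2}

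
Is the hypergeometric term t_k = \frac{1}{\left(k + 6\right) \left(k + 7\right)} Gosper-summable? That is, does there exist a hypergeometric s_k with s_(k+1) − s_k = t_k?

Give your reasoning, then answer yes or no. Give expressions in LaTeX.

Ratio r(k) = (k + 6)/(k + 8).
Normal form (A,B,C) = (k + 6, k + 8, 1).
Key eq: (k + 6)·f(k+1) = (k + 7)·f(k) + (1).
d = 1 from the (1,1,0) case.
Solving with deg f ≤ 1: f(k) = k/6.
Get s_k = R·t_k = k/(6*(k + 6)) with R(k) = B(k−1)f(k)/C(k) = k*(k + 7)/6.
Δs = 1/(k**2 + 13*k + 42), as required.

Yes. s_k = \frac{k}{6 \left(k + 6\right)}.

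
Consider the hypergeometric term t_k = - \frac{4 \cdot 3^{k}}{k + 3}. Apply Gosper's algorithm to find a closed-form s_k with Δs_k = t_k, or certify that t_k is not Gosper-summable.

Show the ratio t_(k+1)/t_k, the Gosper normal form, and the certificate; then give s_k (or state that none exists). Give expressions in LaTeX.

not Gosper-summable; s_k does not exist

Compute t_(k+1)/t_k: get 3*(k + 3)/(k + 4).
Normal form (A,B,C) = (3*k + 9, k + 4, 1).
Need (3*k + 9)·f(k+1) − (k + 3)·f(k) = 1.
Bound: deg f ≤ -1.
deg f ≤ -1 is impossible — no certificate.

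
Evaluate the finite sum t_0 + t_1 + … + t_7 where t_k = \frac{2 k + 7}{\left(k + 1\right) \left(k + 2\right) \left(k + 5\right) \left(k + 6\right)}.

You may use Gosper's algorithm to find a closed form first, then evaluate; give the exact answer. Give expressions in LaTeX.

Σ = 112/585

t_(k+1)/t_k = (k + 1)*(k + 5)*(2*k + 9)/((k + 3)*(k + 7)*(2*k + 7)).
So A=k + 1 and B=k + 7, with C=k**3 + 21*k**2/2 + 73*k/2 + 42.
f must satisfy (k + 1)·f(k+1) − (k + 6)·f(k) = k**3 + 21*k**2/2 + 73*k/2 + 42.
deg f ≤ 5 (via 1,1,3).
Solve for f: f(k) = k*(k + 2)*(k + 3)*(k + 4)*(k + 6)/10 (degree 5 ≤ 5).
Get s_k = R·t_k = k*(k + 6)/(5*(k**2 + 6*k + 5)) with R(k) = B(k−1)f(k)/C(k) = k*(k + 2)*(k + 6)**2/(5*(2*k + 7)).
Δs = (2*k + 7)/(k**4 + 14*k**3 + 65*k**2 + 112*k + 60), as required.
Telescoping: Σ = s_(8) − s_(0) = 112/585 − (0) = 112/585.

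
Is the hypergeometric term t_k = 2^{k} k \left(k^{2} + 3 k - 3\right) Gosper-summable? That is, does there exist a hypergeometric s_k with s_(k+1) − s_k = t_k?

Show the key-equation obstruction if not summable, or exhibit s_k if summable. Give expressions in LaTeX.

Yes. s_k = 2^{k} \left(k^{3} - 3 k^{2} + 3 k - 2\right).

The ratio is 2*(k + 1)*(3*k + (k + 1)**2)/(k*(k**2 + 3*k - 3)).
Gosper form: A/B · C(k+1)/C(k) with A=2, B=1, C=k**3 + 3*k**2 - 3*k.
f must satisfy (2)·f(k+1) − (1)·f(k) = k**3 + 3*k**2 - 3*k.
d = 3 from the (0,0,3) case.
Coefficient equations give f(k) = (k - 2)*(k**2 - k + 1).
So s_k = (B(k−1)f/C)·t_k = ((k - 2)*(k**2 - k + 1)/(k*(k**2 + 3*k - 3)))·t_k = 2**k*(k**3 - 3*k**2 + 3*k - 2).
s_(k+1) − s_k = 2**k*k*(k**2 + 3*k - 3) = t_k.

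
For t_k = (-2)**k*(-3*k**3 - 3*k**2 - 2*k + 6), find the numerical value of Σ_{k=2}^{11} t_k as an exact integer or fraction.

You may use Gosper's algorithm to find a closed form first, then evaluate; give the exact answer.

r(k) = 2*(-3*k**3 - 12*k**2 - 17*k - 2)/(3*k**3 + 3*k**2 + 2*k - 6) after simplifying.
So A=-2 and B=1, with C=k**3 + k**2 + 2*k/3 - 2.
Key eq: (-2)·f(k+1) = (1)·f(k) + (k**3 + k**2 + 2*k/3 - 2).
Bound: deg f ≤ 3.
Solving with deg f ≤ 3: f(k) = -(k**3 - k**2 - 2)/3.
Certificate R = B(k−1)f/C = -(k**3 - k**2 - 2)/(3*k**3 + 3*k**2 + 2*k - 6) gives s_k = (-2)**k*(k**3 - k**2 - 2).
s_(k+1) − s_k = (-2)**k*(-3*k**3 - 3*k**2 - 2*k + 6) = t_k.
Telescoping: Σ = s_(12) − s_(2) = 6479872 − (8) = 6479864.

Σ = 6479864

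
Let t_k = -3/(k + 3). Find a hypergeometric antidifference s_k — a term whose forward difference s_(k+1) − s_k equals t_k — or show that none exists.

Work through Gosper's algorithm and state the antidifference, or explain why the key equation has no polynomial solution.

The ratio is (k + 3)/(k + 4).
Normal form (A,B,C) = (k + 3, k + 4, 1).
Set up (k + 3)·f(k+1) − (k + 3)·f(k) − (1) = 0.
deg f ≤ 0 (via 1,1,0).
Generic f = c0 gives residual -1; -1 = 0 cannot hold, so t_k is not Gosper-summable.

none — t_k is not Gosper-summable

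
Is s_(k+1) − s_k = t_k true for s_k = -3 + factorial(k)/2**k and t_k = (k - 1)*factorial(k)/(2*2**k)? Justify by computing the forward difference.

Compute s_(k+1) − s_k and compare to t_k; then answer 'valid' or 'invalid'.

valid; difference matches t_k

s_(k+1) = (-6*2**k + k*factorial(k) + factorial(k))/(2*2**k)
s_(k+1) − s_k = (k - 1)*factorial(k)/(2*2**k)
(s_(k+1) − s_k) − t_k = 0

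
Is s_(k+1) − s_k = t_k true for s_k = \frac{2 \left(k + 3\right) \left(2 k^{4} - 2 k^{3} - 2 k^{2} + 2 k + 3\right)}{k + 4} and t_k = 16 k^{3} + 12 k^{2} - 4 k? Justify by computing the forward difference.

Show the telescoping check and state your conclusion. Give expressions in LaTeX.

Invalid: residual \frac{2 \left(- 6 k^{4} - 40 k^{3} - 24 k^{2} + 10 k + 3\right)}{k^{2} + 9 k + 20} ≠ 0.

s_(k+1) = 2*(2*k**5 + 14*k**4 + 28*k**3 + 16*k**2 + 3*k + 12)/(k + 5)
s_(k+1) − s_k = 2*(8*k**5 + 72*k**4 + 172*k**3 + 78*k**2 - 30*k + 3)/(k**2 + 9*k + 20)
(s_(k+1) − s_k) − t_k = 2*(-6*k**4 - 40*k**3 - 24*k**2 + 10*k + 3)/(k**2 + 9*k + 20)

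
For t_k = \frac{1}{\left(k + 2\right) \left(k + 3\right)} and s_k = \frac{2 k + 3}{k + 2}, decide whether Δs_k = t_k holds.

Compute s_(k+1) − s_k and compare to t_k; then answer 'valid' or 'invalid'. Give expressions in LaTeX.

s_(k+1) = (2*k + 5)/(k + 3)
s_(k+1) − s_k = 1/(k**2 + 5*k + 6)
(s_(k+1) − s_k) − t_k = 0

Valid — Δs_k = t_k.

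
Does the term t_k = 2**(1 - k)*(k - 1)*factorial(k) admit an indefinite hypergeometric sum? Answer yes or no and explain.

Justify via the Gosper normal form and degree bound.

Yes. s_k = 2**(2 - k)*factorial(k).

Ratio r(k) = k*(k + 1)/(2*(k - 1)).
So A=k/2 + 1/2 and B=1, with C=k - 1.
Set up (k/2 + 1/2)·f(k+1) − (1)·f(k) − (k - 1) = 0.
From deg A=1, deg B=0, deg C=1: d=0.
Solving with deg f ≤ 0: f(k) = 2.
Get s_k = R·t_k = 2**(2 - k)*factorial(k) with R(k) = B(k−1)f(k)/C(k) = 2/(k - 1).
Check: Δs_k = 2**(1 - k)*(k - 1)*factorial(k). ✓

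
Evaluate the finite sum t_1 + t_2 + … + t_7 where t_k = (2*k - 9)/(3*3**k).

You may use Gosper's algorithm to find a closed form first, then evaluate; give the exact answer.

Σ = -6565/6561

The ratio is (2*k - 7)/(3*(2*k - 9)).
Take A(k)=1/3, B(k)=1, C(k)=k - 9/2.
Need (1/3)·f(k+1) − (1)·f(k) = k - 9/2.
Bound: deg f ≤ 1.
Solve for f: f(k) = -3*(k - 4)/2 (degree 1 ≤ 1).
So s_k = (B(k−1)f/C)·t_k = (-3*(k - 4)/(2*k - 9))·t_k = (4 - k)/3**k.
Verify: (2*k - 9)/(3*3**k) matches t_k.
Σ_(k=1)^(7) t_k = s_(8) − s_(1) = -4/6561 − (1) = -6565/6561.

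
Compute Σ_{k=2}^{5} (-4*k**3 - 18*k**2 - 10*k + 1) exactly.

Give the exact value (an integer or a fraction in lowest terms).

Step 1: r(k) = (4*k**3 + 30*k**2 + 58*k + 31)/(4*k**3 + 18*k**2 + 10*k - 1).
Take A(k)=1, B(k)=1, C(k)=k**3 + 9*k**2/2 + 5*k/2 - 1/4.
Set up (1)·f(k+1) − (1)·f(k) − (k**3 + 9*k**2/2 + 5*k/2 - 1/4) = 0.
Degrees (0,0,3) ⇒ d ≤ 4.
Solve for f: f(k) = k*(k**3 + 4*k**2 - 3*k - 3)/4 (degree 4 ≤ 4).
R(k) = B(k−1)·f(k)/C(k) = k*(k**3 + 4*k**2 - 3*k - 3)/(4*k**3 + 18*k**2 + 10*k - 1); s_k = R·t_k = k*(-k**3 - 4*k**2 + 3*k + 3).
Verify: -4*k**3 - 18*k**2 - 10*k + 1 matches t_k.
Σ_(k=2)^(5) t_k = s_(6) − s_(2) = -2034 − (-30) = -2004.

Σ = -2004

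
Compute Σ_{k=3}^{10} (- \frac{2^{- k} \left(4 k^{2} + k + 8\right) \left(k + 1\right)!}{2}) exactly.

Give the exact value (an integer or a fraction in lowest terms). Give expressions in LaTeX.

Compute t_(k+1)/t_k: get (k + 2)*(k + 4*(k + 1)**2 + 9)/(2*(4*k**2 + k + 8)).
A = k/2 + 1, B = 1, C = k**2 + k/4 + 2.
Key eq: (k/2 + 1)·f(k+1) = (1)·f(k) + (k**2 + k/4 + 2).
deg f ≤ 1 (via 1,0,2).
Coefficient equations give f(k) = (4*k - 3)/2.
Certificate R = B(k−1)f/C = 2*(4*k - 3)/(4*k**2 + k + 8) gives s_k = -(4*k - 3)*factorial(k + 1)/2**k.
Verify: -(4*k**2 + k + 8)*factorial(k + 1)/(2*2**k) matches t_k.
Σ_(k=3)^(10) t_k = s_(11) − s_(3) = -19178775/2 − (-27) = -19178721/2.

Σ = -19178721/2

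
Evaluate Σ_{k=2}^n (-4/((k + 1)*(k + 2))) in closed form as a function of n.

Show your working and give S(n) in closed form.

Step 1: r(k) = (k + 1)/(k + 3).
Gosper form: A/B · C(k+1)/C(k) with A=k + 1, B=k + 3, C=1.
Need (k + 1)·f(k+1) − (k + 2)·f(k) = 1.
From deg A=1, deg B=1, deg C=0: d=1.
Solve for f: f(k) = k (degree 1 ≤ 1).
Certificate R = B(k−1)f/C = k*(k + 2) gives s_k = -4*k/(k + 1).
Δs = -4/(k**2 + 3*k + 2), as required.
Telescope: S(n) = s_(n+1) − s_(2) = 4*(-n - 1)/(n + 2) − (-8/3) = 4*(1 - n)/(3*(n + 2)).

S(n) = 4*(1 - n)/(3*(n + 2))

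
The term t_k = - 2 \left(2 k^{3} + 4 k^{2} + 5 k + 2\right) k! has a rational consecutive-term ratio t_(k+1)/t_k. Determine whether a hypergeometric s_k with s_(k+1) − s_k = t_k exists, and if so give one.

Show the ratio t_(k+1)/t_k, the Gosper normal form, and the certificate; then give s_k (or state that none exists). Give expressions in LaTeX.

s_k = - 2 \left(2 k^{2} - 1\right) k!

Step 1: r(k) = (2*k**4 + 12*k**3 + 29*k**2 + 32*k + 13)/(2*k**3 + 4*k**2 + 5*k + 2).
Factor: A=k + 1; B=1; C=k**3 + 2*k**2 + 5*k/2 + 1.
Solve (k + 1)·f(k+1) − (1)·f(k) = k**3 + 2*k**2 + 5*k/2 + 1.
d = 2 from the (1,0,3) case.
Match coefficients ⇒ f(k) = (2*k**2 - 1)/2.
Certificate R = B(k−1)f/C = (2*k**2 - 1)/(2*k**3 + 4*k**2 + 5*k + 2) gives s_k = -2*(2*k**2 - 1)*factorial(k).
Δs = -2*(2*k**3 + 4*k**2 + 5*k + 2)*factorial(k), as required.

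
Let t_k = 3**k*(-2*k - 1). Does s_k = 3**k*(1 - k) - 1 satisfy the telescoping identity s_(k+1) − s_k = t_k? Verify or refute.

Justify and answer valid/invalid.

s_(k+1) = -3*3**k*k - 1
s_(k+1) − s_k = 3**k*(-2*k - 1)
(s_(k+1) − s_k) − t_k = 0

Valid: the claim telescopes to t_k.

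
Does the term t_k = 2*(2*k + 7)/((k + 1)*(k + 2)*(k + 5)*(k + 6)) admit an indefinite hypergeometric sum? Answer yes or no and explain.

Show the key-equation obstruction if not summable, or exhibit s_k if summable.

Yes. s_k = 2*k*(k + 6)/(5*(k**2 + 6*k + 5)).

Ratio r(k) = (k + 1)*(k + 5)*(2*k + 9)/((k + 3)*(k + 7)*(2*k + 7)).
So A=k + 1 and B=k + 7, with C=k**3 + 21*k**2/2 + 73*k/2 + 42.
f must satisfy (k + 1)·f(k+1) − (k + 6)·f(k) = k**3 + 21*k**2/2 + 73*k/2 + 42.
d = 5 from the (1,1,3) case.
A polynomial solution: f(k) = k*(k + 2)*(k + 3)*(k + 4)*(k + 6)/10.
Certificate R = B(k−1)f/C = k*(k + 2)*(k + 6)**2/(5*(2*k + 7)) gives s_k = 2*k*(k + 6)/(5*(k**2 + 6*k + 5)).
Check: Δs_k = 2*(2*k + 7)/(k**4 + 14*k**3 + 65*k**2 + 112*k + 60). ✓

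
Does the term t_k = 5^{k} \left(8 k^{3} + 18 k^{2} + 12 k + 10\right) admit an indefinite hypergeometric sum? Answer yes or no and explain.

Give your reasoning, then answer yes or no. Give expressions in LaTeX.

Yes. s_k = 5^{k} k \left(2 k^{2} - 3 k + 3\right).

Compute t_(k+1)/t_k: get 5*(4*k**3 + 21*k**2 + 36*k + 24)/(4*k**3 + 9*k**2 + 6*k + 5).
Take A(k)=5, B(k)=1, C(k)=k**3 + 9*k**2/4 + 3*k/2 + 5/4.
Set up (5)·f(k+1) − (1)·f(k) − (k**3 + 9*k**2/4 + 3*k/2 + 5/4) = 0.
From deg A=0, deg B=0, deg C=3: d=3.
Coefficient equations give f(k) = k*(2*k**2 - 3*k + 3)/8.
Get s_k = R·t_k = 5**k*k*(2*k**2 - 3*k + 3) with R(k) = B(k−1)f(k)/C(k) = k*(2*k**2 - 3*k + 3)/(2*(4*k**3 + 9*k**2 + 6*k + 5)).
Δs = 5**k*(8*k**3 + 18*k**2 + 12*k + 10), as required.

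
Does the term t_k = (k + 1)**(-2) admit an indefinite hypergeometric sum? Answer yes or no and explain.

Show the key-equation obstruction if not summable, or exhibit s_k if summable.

Step 1: r(k) = (k + 1)**2/(k + 2)**2.
A = k**2 + 2*k + 1, B = k**2 + 4*k + 4, C = 1.
Set up (k**2 + 2*k + 1)·f(k+1) − (k**2 + 2*k + 1)·f(k) − (1) = 0.
From deg A=2, deg B=2, deg C=0: d=0.
Write f(k) = c0. Then LHS − RHS = -1, requiring -1 = 0: contradictory. No certificate.

No. Not Gosper-summable.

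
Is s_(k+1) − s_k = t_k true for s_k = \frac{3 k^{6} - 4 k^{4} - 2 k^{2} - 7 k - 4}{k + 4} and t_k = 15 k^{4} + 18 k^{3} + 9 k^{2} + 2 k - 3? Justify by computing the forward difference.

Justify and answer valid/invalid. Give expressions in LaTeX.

Invalid: residual \frac{3 \left(- 12 k^{5} - 81 k^{4} - 82 k^{3} - 37 k^{2} - 8 k + 8\right)}{k^{2} + 9 k + 20} ≠ 0.

s_(k+1) = (-7*k + 3*(k + 1)**6 - 4*(k + 1)**4 - 2*(k + 1)**2 - 11)/(k + 5)
s_(k+1) − s_k = (15*k**6 + 117*k**5 + 228*k**4 + 197*k**3 + 84*k**2 - 11*k - 36)/(k**2 + 9*k + 20)
(s_(k+1) − s_k) − t_k = 3*(-12*k**5 - 81*k**4 - 82*k**3 - 37*k**2 - 8*k + 8)/(k**2 + 9*k + 20)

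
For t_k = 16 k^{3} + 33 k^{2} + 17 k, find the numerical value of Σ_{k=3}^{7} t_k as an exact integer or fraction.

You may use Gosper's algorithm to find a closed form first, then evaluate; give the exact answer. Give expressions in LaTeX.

Ratio r(k) = (16*k**2 + 65*k + 66)/(k*(16*k + 17)).
Normal form (A,B,C) = (1, 1, k**3 + 33*k**2/16 + 17*k/16).
f must satisfy (1)·f(k+1) − (1)·f(k) = k**3 + 33*k**2/16 + 17*k/16.
Degrees (0,0,3) ⇒ d ≤ 4.
Solving with deg f ≤ 4: f(k) = k*(k - 1)*(k + 1)*(4*k + 3)/16.
R(k) = B(k−1)·f(k)/C(k) = (k - 1)*(4*k + 3)/(16*k + 17); s_k = R·t_k = k*(4*k**3 + 3*k**2 - 4*k - 3).
Check: Δs_k = k*(16*k**2 + 33*k + 17). ✓
Sum = s_(8) − s_(3); s_(8) = 17640, s_(3) = 360 ⇒ 17280.

Σ = 17280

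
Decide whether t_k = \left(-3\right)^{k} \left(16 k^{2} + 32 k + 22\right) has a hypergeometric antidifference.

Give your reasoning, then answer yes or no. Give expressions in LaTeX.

Yes. s_k = \left(-3\right)^{k} \left(- 4 k^{2} - 2 k - 1\right).

The ratio is 3*(-8*k**2 - 32*k - 35)/(8*k**2 + 16*k + 11).
Gosper form: A/B · C(k+1)/C(k) with A=-3, B=1, C=k**2 + 2*k + 11/8.
Set up (-3)·f(k+1) − (1)·f(k) − (k**2 + 2*k + 11/8) = 0.
d = 2 from the (0,0,2) case.
Coefficient equations give f(k) = -(4*k**2 + 2*k + 1)/16.
Certificate R = B(k−1)f/C = -(4*k**2 + 2*k + 1)/(2*(8*k**2 + 16*k + 11)) gives s_k = (-3)**k*(-4*k**2 - 2*k - 1).
s_(k+1) − s_k = (-3)**k*(16*k**2 + 32*k + 22) = t_k.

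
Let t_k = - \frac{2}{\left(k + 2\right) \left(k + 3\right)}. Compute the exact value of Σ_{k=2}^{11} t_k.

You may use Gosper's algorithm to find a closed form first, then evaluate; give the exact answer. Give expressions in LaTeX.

t_(k+1)/t_k = (k + 2)/(k + 4).
A = k + 2, B = k + 4, C = 1.
Key eq: (k + 2)·f(k+1) = (k + 3)·f(k) + (1).
From deg A=1, deg B=1, deg C=0: d=1.
Coefficient equations give f(k) = k/2.
So s_k = (B(k−1)f/C)·t_k = (k*(k + 3)/2)·t_k = -k/(k + 2).
Check: Δs_k = -2/(k**2 + 5*k + 6). ✓
Telescoping: Σ = s_(12) − s_(2) = -6/7 − (-1/2) = -5/14.

Σ = -5/14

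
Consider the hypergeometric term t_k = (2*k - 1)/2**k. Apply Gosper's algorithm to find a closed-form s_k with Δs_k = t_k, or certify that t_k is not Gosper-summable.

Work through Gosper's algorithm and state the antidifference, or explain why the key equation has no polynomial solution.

s_k = 2*(-2*k - 1)/2**k

Ratio r(k) = (2*k + 1)/(2*(2*k - 1)).
Factor: A=1/2; B=1; C=k - 1/2.
Solve (1/2)·f(k+1) − (1)·f(k) = k - 1/2.
d = 1 from the (0,0,1) case.
Solve for f: f(k) = -2*k - 1 (degree 1 ≤ 1).
Get s_k = R·t_k = 2*(-2*k - 1)/2**k with R(k) = B(k−1)f(k)/C(k) = -2*(2*k + 1)/(2*k - 1).
Verify: (2*k - 1)/2**k matches t_k.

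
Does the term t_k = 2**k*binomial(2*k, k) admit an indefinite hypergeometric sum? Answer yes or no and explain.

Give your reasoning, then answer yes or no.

No — key equation has no polynomial f.

Step 1: r(k) = 4*(2*k + 1)/(k + 1).
Factor: A=8*k + 4; B=k + 1; C=1.
Solve (8*k + 4)·f(k+1) − (k)·f(k) = 1.
Bound: deg f ≤ -1.
Negative degree bound (-1): no f exists, t_k not Gosper-summable.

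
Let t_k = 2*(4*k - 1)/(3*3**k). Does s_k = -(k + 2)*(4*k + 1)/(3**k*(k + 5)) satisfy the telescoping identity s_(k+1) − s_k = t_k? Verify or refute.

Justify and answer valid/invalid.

s_(k+1) = -(k + 3)*(4*k + 5)/(3*3**k*(k + 6))
s_(k+1) − s_k = (8*k**3 + 62*k**2 + 68*k - 39)/(3*3**k*(k**2 + 11*k + 30))
(s_(k+1) − s_k) − t_k = (-8*k**2 - 50*k + 7)/(3**k*(k**2 + 11*k + 30))

Invalid: residual (-8*k**2 - 50*k + 7)/(3**k*(k**2 + 11*k + 30)) ≠ 0.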